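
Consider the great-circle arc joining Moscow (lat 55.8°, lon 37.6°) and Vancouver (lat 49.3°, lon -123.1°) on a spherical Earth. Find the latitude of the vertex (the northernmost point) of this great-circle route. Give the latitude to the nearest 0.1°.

The great circle lies in the plane with unit normal n̂ = (p₁ × p₂)/|p₁ × p₂|.
Here n̂_z ≈ -0.126; the vertex latitude is φ_max = arccos|n̂_z| ≈ 82.7°.
Check via Clairaut: cos φ_max = |cos φ₁| · sin C = cos(55.8°)·sin(13.0°) ≈ 0.126, again giving ≈ 82.7°.

≈ 82.7°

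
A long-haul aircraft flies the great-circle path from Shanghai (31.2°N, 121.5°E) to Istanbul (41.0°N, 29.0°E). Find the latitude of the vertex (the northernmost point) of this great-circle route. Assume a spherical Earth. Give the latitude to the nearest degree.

The great circle lies in the plane with unit normal n̂ = (p₁ × p₂)/|p₁ × p₂|.
Here n̂_z ≈ -0.679; the vertex latitude is φ_max = arccos|n̂_z| ≈ 47.3°.

≈ 47°N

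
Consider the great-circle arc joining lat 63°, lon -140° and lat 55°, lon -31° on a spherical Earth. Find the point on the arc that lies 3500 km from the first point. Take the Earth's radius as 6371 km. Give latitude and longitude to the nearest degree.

The haversine formula gives a central angle δ ≈ 0.870 rad (49.8°) between the endpoints. The total great-circle distance is δ·R ≈ 0.870 × 6371 ≈ 5541 km, so the target fraction is f = 3500/5541 ≈ 0.632.
Interpolate at f ≈ 0.632 with slerp weights a = sin((1−f)δ)/sin δ ≈ 0.412, b = sin(fδ)/sin δ ≈ 0.683.
p = a·p₁ + b·p₂ ≈ (0.193, -0.322, 0.927); φ = arcsin(p_z) ≈ 67.96°, λ = atan2(p_y, p_x) ≈ -59.11°.

≈ lat 68°, lon -59°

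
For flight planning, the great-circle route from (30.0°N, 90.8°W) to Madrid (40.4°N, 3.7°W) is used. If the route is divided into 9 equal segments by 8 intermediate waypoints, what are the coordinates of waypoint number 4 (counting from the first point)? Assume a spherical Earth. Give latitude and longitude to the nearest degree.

≈ (43°N, 56°W)

Write both endpoints as unit vectors p₁, p₂ with components (cos φ cos λ, cos φ sin λ, sin φ).
The central angle between the endpoints is δ = arccos(p₁·p₂) ≈ 1.205 rad (69.1°).
Interpolate at f = 4/9 with slerp weights a = sin((1−f)δ)/sin δ ≈ 0.665, b = sin(fδ)/sin δ ≈ 0.547.
p = a·p₁ + b·p₂ ≈ (0.407, -0.602, 0.687); φ = arcsin(p_z) ≈ 43.35°, λ = atan2(p_y, p_x) ≈ -55.93°.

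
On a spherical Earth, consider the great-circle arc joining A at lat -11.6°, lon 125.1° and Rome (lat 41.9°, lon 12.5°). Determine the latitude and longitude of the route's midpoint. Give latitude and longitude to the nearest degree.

≈ lat 26°, lon 80°

Convert each endpoint to a unit vector on the sphere (x = cos φ cos λ, y = cos φ sin λ, z = sin φ).
The central angle between the endpoints is δ = arccos(p₁·p₂) ≈ 1.998 rad (114.5°).
Interpolate at f = 1/2 with slerp weights a = sin((1−f)δ)/sin δ ≈ 0.924, b = sin(fδ)/sin δ ≈ 0.924.
p = a·p₁ + b·p₂ ≈ (0.151, 0.889, 0.431); φ = arcsin(p_z) ≈ 25.55°, λ = atan2(p_y, p_x) ≈ 80.36°.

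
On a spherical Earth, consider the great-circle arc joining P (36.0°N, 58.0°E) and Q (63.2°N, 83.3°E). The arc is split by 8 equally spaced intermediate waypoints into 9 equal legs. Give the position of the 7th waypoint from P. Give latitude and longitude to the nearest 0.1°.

Convert each endpoint to a unit vector on the sphere (x = cos φ cos λ, y = cos φ sin λ, z = sin φ).
The central angle between the endpoints is δ = arccos(p₁·p₂) ≈ 0.546 rad (31.3°).
Interpolate at f = 7/9 with slerp weights a = sin((1−f)δ)/sin δ ≈ 0.233, b = sin(fδ)/sin δ ≈ 0.793.
p = a·p₁ + b·p₂ ≈ (0.142, 0.515, 0.845); φ = arcsin(p_z) ≈ 57.70°, λ = atan2(p_y, p_x) ≈ 74.63°.

≈ (57.7°N, 74.6°E)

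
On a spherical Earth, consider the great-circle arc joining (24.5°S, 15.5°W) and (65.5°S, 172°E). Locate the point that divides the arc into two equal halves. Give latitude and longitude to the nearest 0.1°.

≈ (69.3°S, 21.7°W)

Write both endpoints as unit vectors p₁, p₂ with components (cos φ cos λ, cos φ sin λ, sin φ).
The central angle between the endpoints is δ = arccos(p₁·p₂) ≈ 1.568 rad (89.8°).
Interpolate at f = 1/2 with slerp weights a = sin((1−f)δ)/sin δ ≈ 0.706, b = sin(fδ)/sin δ ≈ 0.706.
p = a·p₁ + b·p₂ ≈ (0.329, -0.131, -0.935); φ = arcsin(p_z) ≈ -69.25°, λ = atan2(p_y, p_x) ≈ -21.69°.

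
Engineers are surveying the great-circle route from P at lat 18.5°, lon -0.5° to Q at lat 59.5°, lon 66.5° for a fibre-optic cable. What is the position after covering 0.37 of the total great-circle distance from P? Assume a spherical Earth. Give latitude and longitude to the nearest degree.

≈ lat 37°, lon 15°

Convert each endpoint to a unit vector on the sphere (x = cos φ cos λ, y = cos φ sin λ, z = sin φ).
The central angle between the endpoints is δ = arccos(p₁·p₂) ≈ 1.091 rad (62.5°).
Interpolate at f = 0.37 with slerp weights a = sin((1−f)δ)/sin δ ≈ 0.715, b = sin(fδ)/sin δ ≈ 0.443.
p = a·p₁ + b·p₂ ≈ (0.768, 0.200, 0.608); φ = arcsin(p_z) ≈ 37.48°, λ = atan2(p_y, p_x) ≈ 14.61°.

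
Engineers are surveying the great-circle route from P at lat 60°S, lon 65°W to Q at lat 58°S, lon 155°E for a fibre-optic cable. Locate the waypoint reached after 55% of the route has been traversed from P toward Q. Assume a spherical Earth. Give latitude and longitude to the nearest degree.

Write both endpoints as unit vectors p₁, p₂ with components (cos φ cos λ, cos φ sin λ, sin φ).
The central angle between the endpoints is δ = arccos(p₁·p₂) ≈ 1.010 rad (57.9°).
Interpolate at f = 0.55 with slerp weights a = sin((1−f)δ)/sin δ ≈ 0.518, b = sin(fδ)/sin δ ≈ 0.623.
p = a·p₁ + b·p₂ ≈ (-0.190, -0.095, -0.977); φ = arcsin(p_z) ≈ -77.75°, λ = atan2(p_y, p_x) ≈ -153.27°.

≈ lat 78°S, lon 153°W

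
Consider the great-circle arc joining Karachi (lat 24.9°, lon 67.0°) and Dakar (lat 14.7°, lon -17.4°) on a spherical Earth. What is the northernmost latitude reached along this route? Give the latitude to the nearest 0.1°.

The great circle lies in the plane with unit normal n̂ = (p₁ × p₂)/|p₁ × p₂|.
Here n̂_z ≈ -0.890; the vertex latitude is φ_max = arccos|n̂_z| ≈ 27.2°.

≈ 27.2°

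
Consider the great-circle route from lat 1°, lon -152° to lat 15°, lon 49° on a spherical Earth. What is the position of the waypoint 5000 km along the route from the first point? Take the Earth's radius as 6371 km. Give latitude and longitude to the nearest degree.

Write both endpoints as unit vectors p₁, p₂ with components (cos φ cos λ, cos φ sin λ, sin φ).
The central angle between the endpoints is δ = arccos(p₁·p₂) ≈ 2.684 rad (153.8°). The total great-circle distance is δ·R ≈ 2.684 × 6371 ≈ 17100 km, so the target fraction is f = 5000/17100 ≈ 0.292.
Interpolate at f ≈ 0.292 with slerp weights a = sin((1−f)δ)/sin δ ≈ 2.143, b = sin(fδ)/sin δ ≈ 1.600.
p = a·p₁ + b·p₂ ≈ (-0.878, 0.160, 0.451); φ = arcsin(p_z) ≈ 26.83°, λ = atan2(p_y, p_x) ≈ 169.65°.

≈ lat 27°, lon 170°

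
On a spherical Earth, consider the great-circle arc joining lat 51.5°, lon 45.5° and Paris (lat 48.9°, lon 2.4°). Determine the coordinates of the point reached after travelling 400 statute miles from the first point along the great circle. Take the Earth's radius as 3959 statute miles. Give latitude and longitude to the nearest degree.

≈ lat 52°, lon 36°

Write both endpoints as unit vectors p₁, p₂ with components (cos φ cos λ, cos φ sin λ, sin φ).
The central angle between the endpoints is δ = arccos(p₁·p₂) ≈ 0.477 rad (27.3°). The total great-circle distance is δ·R ≈ 0.477 × 3959 ≈ 1887 mi, so the target fraction is f = 400/1887 ≈ 0.212.
Interpolate at f ≈ 0.212 with slerp weights a = sin((1−f)δ)/sin δ ≈ 0.800, b = sin(fδ)/sin δ ≈ 0.220.
p = a·p₁ + b·p₂ ≈ (0.493, 0.361, 0.791); φ = arcsin(p_z) ≈ 52.32°, λ = atan2(p_y, p_x) ≈ 36.20°.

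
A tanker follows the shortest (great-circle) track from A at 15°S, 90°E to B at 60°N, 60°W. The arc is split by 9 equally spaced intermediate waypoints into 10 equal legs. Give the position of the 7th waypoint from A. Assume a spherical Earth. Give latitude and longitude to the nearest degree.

Convert each endpoint to a unit vector on the sphere (x = cos φ cos λ, y = cos φ sin λ, z = sin φ).
The central angle between the endpoints is δ = arccos(p₁·p₂) ≈ 2.268 rad (130.0°).
Interpolate at f = 7/10 with slerp weights a = sin((1−f)δ)/sin δ ≈ 0.821, b = sin(fδ)/sin δ ≈ 1.305.
p = a·p₁ + b·p₂ ≈ (0.326, 0.228, 0.917); φ = arcsin(p_z) ≈ 66.55°, λ = atan2(p_y, p_x) ≈ 34.97°.

≈ 67°N, 35°E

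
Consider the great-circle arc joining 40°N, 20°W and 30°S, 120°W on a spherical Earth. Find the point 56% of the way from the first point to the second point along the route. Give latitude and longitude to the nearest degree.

Convert each endpoint to a unit vector on the sphere (x = cos φ cos λ, y = cos φ sin λ, z = sin φ).
The central angle between the endpoints is δ = arccos(p₁·p₂) ≈ 2.023 rad (115.9°).
Interpolate at f = 0.56 with slerp weights a = sin((1−f)δ)/sin δ ≈ 0.864, b = sin(fδ)/sin δ ≈ 1.007.
p = a·p₁ + b·p₂ ≈ (0.186, -0.981, 0.052); φ = arcsin(p_z) ≈ 2.98°, λ = atan2(p_y, p_x) ≈ -79.27°.

≈ 3°N, 79°W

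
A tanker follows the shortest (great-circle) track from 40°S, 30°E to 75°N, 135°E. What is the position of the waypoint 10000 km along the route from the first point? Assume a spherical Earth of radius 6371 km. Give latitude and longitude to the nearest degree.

≈ 46°N, 59°E

From cos δ = sin φ₁ sin φ₂ + cos φ₁ cos φ₂ cos Δλ, the central angle is δ ≈ 2.308 rad (132.2°). The total great-circle distance is δ·R ≈ 2.308 × 6371 ≈ 14704 km, so the target fraction is f = 10000/14704 ≈ 0.680.
Interpolate at f ≈ 0.680 with slerp weights a = sin((1−f)δ)/sin δ ≈ 0.909, b = sin(fδ)/sin δ ≈ 1.351.
p = a·p₁ + b·p₂ ≈ (0.356, 0.595, 0.720); φ = arcsin(p_z) ≈ 46.08°, λ = atan2(p_y, p_x) ≈ 59.13°.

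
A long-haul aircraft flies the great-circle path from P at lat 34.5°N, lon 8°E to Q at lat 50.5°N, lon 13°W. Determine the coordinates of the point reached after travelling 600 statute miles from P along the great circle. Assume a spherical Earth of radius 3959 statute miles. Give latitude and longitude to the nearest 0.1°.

Write both endpoints as unit vectors p₁, p₂ with components (cos φ cos λ, cos φ sin λ, sin φ).
The central angle between the endpoints is δ = arccos(p₁·p₂) ≈ 0.386 rad (22.1°). The total great-circle distance is δ·R ≈ 0.386 × 3959 ≈ 1528 mi, so the target fraction is f = 600/1528 ≈ 0.393.
Interpolate at f ≈ 0.393 with slerp weights a = sin((1−f)δ)/sin δ ≈ 0.617, b = sin(fδ)/sin δ ≈ 0.401.
p = a·p₁ + b·p₂ ≈ (0.752, 0.013, 0.659); φ = arcsin(p_z) ≈ 41.22°, λ = atan2(p_y, p_x) ≈ 1.02°.

≈ lat 41.2°N, lon 1.0°E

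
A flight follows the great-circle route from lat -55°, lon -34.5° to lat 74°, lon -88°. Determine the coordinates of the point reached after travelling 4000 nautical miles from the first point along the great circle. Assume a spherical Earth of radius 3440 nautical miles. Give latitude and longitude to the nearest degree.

Convert each endpoint to a unit vector on the sphere (x = cos φ cos λ, y = cos φ sin λ, z = sin φ).
The central angle between the endpoints is δ = arccos(p₁·p₂) ≈ 2.337 rad (133.9°). The total great-circle distance is δ·R ≈ 2.337 × 3440 ≈ 8039 nmi, so the target fraction is f = 4000/8039 ≈ 0.498.
Interpolate at f ≈ 0.498 with slerp weights a = sin((1−f)δ)/sin δ ≈ 1.280, b = sin(fδ)/sin δ ≈ 1.274.
p = a·p₁ + b·p₂ ≈ (0.617, -0.767, 0.176); φ = arcsin(p_z) ≈ 10.13°, λ = atan2(p_y, p_x) ≈ -51.16°.

≈ lat 10°, lon -51°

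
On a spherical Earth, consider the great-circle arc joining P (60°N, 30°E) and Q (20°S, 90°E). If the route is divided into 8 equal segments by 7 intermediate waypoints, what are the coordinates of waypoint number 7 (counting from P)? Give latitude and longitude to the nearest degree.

≈ (9°S, 85°E)

The haversine formula gives a central angle δ ≈ 1.632 rad (93.5°) between the endpoints.
Interpolate at f = 7/8 with slerp weights a = sin((1−f)δ)/sin δ ≈ 0.203, b = sin(fδ)/sin δ ≈ 0.992.
p = a·p₁ + b·p₂ ≈ (0.088, 0.983, -0.163); φ = arcsin(p_z) ≈ -9.40°, λ = atan2(p_y, p_x) ≈ 84.89°.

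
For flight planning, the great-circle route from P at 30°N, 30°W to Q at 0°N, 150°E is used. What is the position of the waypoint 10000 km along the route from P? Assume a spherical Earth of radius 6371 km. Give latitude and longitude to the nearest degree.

Write both endpoints as unit vectors p₁, p₂ with components (cos φ cos λ, cos φ sin λ, sin φ).
The central angle between the endpoints is δ = arccos(p₁·p₂) ≈ 2.618 rad (150.0°). The total great-circle distance is δ·R ≈ 2.618 × 6371 ≈ 16679 km, so the target fraction is f = 10000/16679 ≈ 0.600.
Interpolate at f ≈ 0.600 with slerp weights a = sin((1−f)δ)/sin δ ≈ 1.733, b = sin(fδ)/sin δ ≈ 2.000.
p = a·p₁ + b·p₂ ≈ (-0.432, 0.249, 0.867); φ = arcsin(p_z) ≈ 60.07°, λ = atan2(p_y, p_x) ≈ 150.00°.

≈ 60°N, 150°E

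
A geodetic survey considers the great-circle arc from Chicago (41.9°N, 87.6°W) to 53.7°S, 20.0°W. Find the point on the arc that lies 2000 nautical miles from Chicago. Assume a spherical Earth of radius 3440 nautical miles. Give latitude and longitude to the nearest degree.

Write both endpoints as unit vectors p₁, p₂ with components (cos φ cos λ, cos φ sin λ, sin φ).
The central angle between the endpoints is δ = arccos(p₁·p₂) ≈ 1.950 rad (111.7°). The total great-circle distance is δ·R ≈ 1.950 × 3440 ≈ 6708 nmi, so the target fraction is f = 2000/6708 ≈ 0.298.
Interpolate at f ≈ 0.298 with slerp weights a = sin((1−f)δ)/sin δ ≈ 1.055, b = sin(fδ)/sin δ ≈ 0.591.
p = a·p₁ + b·p₂ ≈ (0.362, -0.904, 0.228); φ = arcsin(p_z) ≈ 13.17°, λ = atan2(p_y, p_x) ≈ -68.19°.

≈ 13°N, 68°W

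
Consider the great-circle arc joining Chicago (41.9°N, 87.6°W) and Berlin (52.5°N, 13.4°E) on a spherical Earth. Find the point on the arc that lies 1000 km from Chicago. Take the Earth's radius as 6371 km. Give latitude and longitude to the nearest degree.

≈ 48°N, 79°W

Convert each endpoint to a unit vector on the sphere (x = cos φ cos λ, y = cos φ sin λ, z = sin φ).
The central angle between the endpoints is δ = arccos(p₁·p₂) ≈ 1.111 rad (63.7°). The total great-circle distance is δ·R ≈ 1.111 × 6371 ≈ 7081 km, so the target fraction is f = 1000/7081 ≈ 0.141.
Interpolate at f ≈ 0.141 with slerp weights a = sin((1−f)δ)/sin δ ≈ 0.910, b = sin(fδ)/sin δ ≈ 0.174.
p = a·p₁ + b·p₂ ≈ (0.132, -0.652, 0.746); φ = arcsin(p_z) ≈ 48.27°, λ = atan2(p_y, p_x) ≈ -78.59°.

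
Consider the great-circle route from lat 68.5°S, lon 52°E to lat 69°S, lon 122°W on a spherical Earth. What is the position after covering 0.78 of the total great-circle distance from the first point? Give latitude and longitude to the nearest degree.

From cos δ = sin φ₁ sin φ₂ + cos φ₁ cos φ₂ cos Δλ, the central angle is δ ≈ 0.741 rad (42.4°).
Interpolate at f = 0.78 with slerp weights a = sin((1−f)δ)/sin δ ≈ 0.240, b = sin(fδ)/sin δ ≈ 0.809.
p = a·p₁ + b·p₂ ≈ (-0.099, -0.177, -0.979); φ = arcsin(p_z) ≈ -78.31°, λ = atan2(p_y, p_x) ≈ -119.39°.

≈ lat 78°S, lon 119°W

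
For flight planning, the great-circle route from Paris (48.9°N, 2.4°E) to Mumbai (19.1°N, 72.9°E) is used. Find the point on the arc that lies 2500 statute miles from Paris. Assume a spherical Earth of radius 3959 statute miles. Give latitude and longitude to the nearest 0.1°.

The haversine formula gives a central angle δ ≈ 1.100 rad (63.0°) between the endpoints. The total great-circle distance is δ·R ≈ 1.100 × 3959 ≈ 4353 mi, so the target fraction is f = 2500/4353 ≈ 0.574.
Interpolate at f ≈ 0.574 with slerp weights a = sin((1−f)δ)/sin δ ≈ 0.506, b = sin(fδ)/sin δ ≈ 0.663.
p = a·p₁ + b·p₂ ≈ (0.517, 0.612, 0.598); φ = arcsin(p_z) ≈ 36.76°, λ = atan2(p_y, p_x) ≈ 49.84°.

≈ (36.8°N, 49.8°E)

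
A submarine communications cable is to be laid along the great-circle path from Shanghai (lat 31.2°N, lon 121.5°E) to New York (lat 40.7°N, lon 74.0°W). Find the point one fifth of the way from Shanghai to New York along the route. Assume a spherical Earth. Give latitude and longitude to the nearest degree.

≈ lat 52°N, lon 129°E

Convert each endpoint to a unit vector on the sphere (x = cos φ cos λ, y = cos φ sin λ, z = sin φ).
The central angle between the endpoints is δ = arccos(p₁·p₂) ≈ 1.862 rad (106.7°).
Interpolate at f = 1/5 with slerp weights a = sin((1−f)δ)/sin δ ≈ 1.041, b = sin(fδ)/sin δ ≈ 0.380.
p = a·p₁ + b·p₂ ≈ (-0.386, 0.482, 0.787); φ = arcsin(p_z) ≈ 51.88°, λ = atan2(p_y, p_x) ≈ 128.66°.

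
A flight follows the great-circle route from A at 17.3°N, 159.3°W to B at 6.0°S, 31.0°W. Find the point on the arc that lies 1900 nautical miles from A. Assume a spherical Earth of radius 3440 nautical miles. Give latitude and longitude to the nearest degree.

Write both endpoints as unit vectors p₁, p₂ with components (cos φ cos λ, cos φ sin λ, sin φ).
The central angle between the endpoints is δ = arccos(p₁·p₂) ≈ 2.239 rad (128.3°). The total great-circle distance is δ·R ≈ 2.239 × 3440 ≈ 7702 nmi, so the target fraction is f = 1900/7702 ≈ 0.247.
Interpolate at f ≈ 0.247 with slerp weights a = sin((1−f)δ)/sin δ ≈ 1.265, b = sin(fδ)/sin δ ≈ 0.668.
p = a·p₁ + b·p₂ ≈ (-0.560, -0.769, 0.306); φ = arcsin(p_z) ≈ 17.85°, λ = atan2(p_y, p_x) ≈ -126.07°.

≈ 18°N, 126°W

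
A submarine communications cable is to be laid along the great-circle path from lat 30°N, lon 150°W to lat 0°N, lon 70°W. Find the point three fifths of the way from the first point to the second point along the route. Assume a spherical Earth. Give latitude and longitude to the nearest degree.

The haversine formula gives a central angle δ ≈ 1.420 rad (81.4°) between the endpoints.
Interpolate at f = 3/5 with slerp weights a = sin((1−f)δ)/sin δ ≈ 0.544, b = sin(fδ)/sin δ ≈ 0.761.
p = a·p₁ + b·p₂ ≈ (-0.148, -0.951, 0.272); φ = arcsin(p_z) ≈ 15.79°, λ = atan2(p_y, p_x) ≈ -98.83°.

≈ lat 16°N, lon 99°W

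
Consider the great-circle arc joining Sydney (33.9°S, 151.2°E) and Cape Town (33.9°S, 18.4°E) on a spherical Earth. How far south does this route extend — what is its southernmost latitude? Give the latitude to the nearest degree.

≈ 59°S

The great circle lies in the plane with unit normal n̂ = (p₁ × p₂)/|p₁ × p₂|.
Here n̂_z ≈ -0.512; the vertex latitude is φ_max = arccos|n̂_z| ≈ 59.2°.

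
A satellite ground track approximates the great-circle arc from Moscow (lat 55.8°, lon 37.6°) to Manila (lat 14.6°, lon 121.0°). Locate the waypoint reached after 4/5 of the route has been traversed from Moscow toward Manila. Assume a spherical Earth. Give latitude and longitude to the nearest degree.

Write both endpoints as unit vectors p₁, p₂ with components (cos φ cos λ, cos φ sin λ, sin φ).
The central angle between the endpoints is δ = arccos(p₁·p₂) ≈ 1.296 rad (74.3°).
Interpolate at f = 4/5 with slerp weights a = sin((1−f)δ)/sin δ ≈ 0.266, b = sin(fδ)/sin δ ≈ 0.894.
p = a·p₁ + b·p₂ ≈ (-0.327, 0.833, 0.446); φ = arcsin(p_z) ≈ 26.47°, λ = atan2(p_y, p_x) ≈ 111.44°.

≈ lat 26°, lon 111°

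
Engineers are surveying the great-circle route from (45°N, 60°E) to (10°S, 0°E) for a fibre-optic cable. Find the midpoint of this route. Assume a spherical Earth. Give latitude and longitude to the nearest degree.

From cos δ = sin φ₁ sin φ₂ + cos φ₁ cos φ₂ cos Δλ, the central angle is δ ≈ 1.343 rad (77.0°).
Interpolate at f = 1/2 with slerp weights a = sin((1−f)δ)/sin δ ≈ 0.639, b = sin(fδ)/sin δ ≈ 0.639.
p = a·p₁ + b·p₂ ≈ (0.855, 0.391, 0.341); φ = arcsin(p_z) ≈ 19.92°, λ = atan2(p_y, p_x) ≈ 24.59°.

≈ (20°N, 25°E)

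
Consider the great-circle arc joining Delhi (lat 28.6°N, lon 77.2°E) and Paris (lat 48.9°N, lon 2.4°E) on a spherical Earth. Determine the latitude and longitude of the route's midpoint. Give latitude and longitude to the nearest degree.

≈ lat 45°N, lon 46°E

Write both endpoints as unit vectors p₁, p₂ with components (cos φ cos λ, cos φ sin λ, sin φ).
The central angle between the endpoints is δ = arccos(p₁·p₂) ≈ 1.033 rad (59.2°).
Interpolate at f = 1/2 with slerp weights a = sin((1−f)δ)/sin δ ≈ 0.575, b = sin(fδ)/sin δ ≈ 0.575.
p = a·p₁ + b·p₂ ≈ (0.490, 0.508, 0.709); φ = arcsin(p_z) ≈ 45.12°, λ = atan2(p_y, p_x) ≈ 46.07°.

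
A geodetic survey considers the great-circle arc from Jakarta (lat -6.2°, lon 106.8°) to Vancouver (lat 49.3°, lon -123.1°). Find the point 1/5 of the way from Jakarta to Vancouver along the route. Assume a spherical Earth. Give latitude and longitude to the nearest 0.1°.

From cos δ = sin φ₁ sin φ₂ + cos φ₁ cos φ₂ cos Δλ, the central angle is δ ≈ 2.094 rad (120.0°).
Interpolate at f = 1/5 with slerp weights a = sin((1−f)δ)/sin δ ≈ 1.148, b = sin(fδ)/sin δ ≈ 0.469.
p = a·p₁ + b·p₂ ≈ (-0.497, 0.836, 0.232); φ = arcsin(p_z) ≈ 13.41°, λ = atan2(p_y, p_x) ≈ 120.73°.

≈ lat 13.4°, lon 120.7°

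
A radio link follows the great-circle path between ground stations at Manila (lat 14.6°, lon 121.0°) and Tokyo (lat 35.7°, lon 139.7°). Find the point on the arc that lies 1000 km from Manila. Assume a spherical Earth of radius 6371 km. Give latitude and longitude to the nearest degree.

≈ lat 22°, lon 127°

Convert each endpoint to a unit vector on the sphere (x = cos φ cos λ, y = cos φ sin λ, z = sin φ).
The central angle between the endpoints is δ = arccos(p₁·p₂) ≈ 0.470 rad (26.9°). The total great-circle distance is δ·R ≈ 0.470 × 6371 ≈ 2996 km, so the target fraction is f = 1000/2996 ≈ 0.334.
Interpolate at f ≈ 0.334 with slerp weights a = sin((1−f)δ)/sin δ ≈ 0.680, b = sin(fδ)/sin δ ≈ 0.345.
p = a·p₁ + b·p₂ ≈ (-0.553, 0.745, 0.373); φ = arcsin(p_z) ≈ 21.89°, λ = atan2(p_y, p_x) ≈ 126.56°.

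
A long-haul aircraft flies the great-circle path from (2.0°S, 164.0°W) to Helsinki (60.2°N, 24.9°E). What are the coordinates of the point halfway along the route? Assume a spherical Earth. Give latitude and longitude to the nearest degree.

≈ (58°N, 173°W)

Write both endpoints as unit vectors p₁, p₂ with components (cos φ cos λ, cos φ sin λ, sin φ).
The central angle between the endpoints is δ = arccos(p₁·p₂) ≈ 2.119 rad (121.4°).
Interpolate at f = 1/2 with slerp weights a = sin((1−f)δ)/sin δ ≈ 1.022, b = sin(fδ)/sin δ ≈ 1.022.
p = a·p₁ + b·p₂ ≈ (-0.521, -0.068, 0.851); φ = arcsin(p_z) ≈ 58.31°, λ = atan2(p_y, p_x) ≈ -172.60°.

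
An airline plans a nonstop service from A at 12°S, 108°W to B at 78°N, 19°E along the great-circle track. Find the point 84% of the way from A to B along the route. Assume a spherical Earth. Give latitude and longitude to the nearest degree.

From cos δ = sin φ₁ sin φ₂ + cos φ₁ cos φ₂ cos Δλ, the central angle is δ ≈ 1.903 rad (109.0°).
Interpolate at f = 0.84 with slerp weights a = sin((1−f)δ)/sin δ ≈ 0.317, b = sin(fδ)/sin δ ≈ 1.057.
p = a·p₁ + b·p₂ ≈ (0.112, -0.223, 0.968); φ = arcsin(p_z) ≈ 75.53°, λ = atan2(p_y, p_x) ≈ -63.36°.

≈ 76°N, 63°W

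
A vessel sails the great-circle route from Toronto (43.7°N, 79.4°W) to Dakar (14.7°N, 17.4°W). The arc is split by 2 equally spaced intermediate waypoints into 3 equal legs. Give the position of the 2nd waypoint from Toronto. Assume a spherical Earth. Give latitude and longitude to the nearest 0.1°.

Convert each endpoint to a unit vector on the sphere (x = cos φ cos λ, y = cos φ sin λ, z = sin φ).
The central angle between the endpoints is δ = arccos(p₁·p₂) ≈ 1.043 rad (59.8°).
Interpolate at f = 2/3 with slerp weights a = sin((1−f)δ)/sin δ ≈ 0.394, b = sin(fδ)/sin δ ≈ 0.742.
p = a·p₁ + b·p₂ ≈ (0.737, -0.495, 0.461); φ = arcsin(p_z) ≈ 27.43°, λ = atan2(p_y, p_x) ≈ -33.88°.

≈ 27.4°N, 33.9°W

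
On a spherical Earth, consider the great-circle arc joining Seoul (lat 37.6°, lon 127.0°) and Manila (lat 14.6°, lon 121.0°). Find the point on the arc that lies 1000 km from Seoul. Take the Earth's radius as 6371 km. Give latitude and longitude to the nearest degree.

Convert each endpoint to a unit vector on the sphere (x = cos φ cos λ, y = cos φ sin λ, z = sin φ).
The central angle between the endpoints is δ = arccos(p₁·p₂) ≈ 0.412 rad (23.6°). The total great-circle distance is δ·R ≈ 0.412 × 6371 ≈ 2625 km, so the target fraction is f = 1000/2625 ≈ 0.381.
Interpolate at f ≈ 0.381 with slerp weights a = sin((1−f)δ)/sin δ ≈ 0.630, b = sin(fδ)/sin δ ≈ 0.390.
p = a·p₁ + b·p₂ ≈ (-0.495, 0.722, 0.483); φ = arcsin(p_z) ≈ 28.87°, λ = atan2(p_y, p_x) ≈ 124.42°.

≈ lat 29°, lon 124°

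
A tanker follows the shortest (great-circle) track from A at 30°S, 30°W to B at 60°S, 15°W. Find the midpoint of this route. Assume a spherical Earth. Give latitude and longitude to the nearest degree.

≈ 45°S, 25°W

Convert each endpoint to a unit vector on the sphere (x = cos φ cos λ, y = cos φ sin λ, z = sin φ).
The central angle between the endpoints is δ = arccos(p₁·p₂) ≈ 0.552 rad (31.6°).
Interpolate at f = 1/2 with slerp weights a = sin((1−f)δ)/sin δ ≈ 0.520, b = sin(fδ)/sin δ ≈ 0.520.
p = a·p₁ + b·p₂ ≈ (0.641, -0.292, -0.710); φ = arcsin(p_z) ≈ -45.23°, λ = atan2(p_y, p_x) ≈ -24.52°.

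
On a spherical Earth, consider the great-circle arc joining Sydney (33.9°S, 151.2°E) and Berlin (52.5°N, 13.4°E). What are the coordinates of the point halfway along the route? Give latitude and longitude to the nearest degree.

≈ 23°N, 104°E

Write both endpoints as unit vectors p₁, p₂ with components (cos φ cos λ, cos φ sin λ, sin φ).
The central angle between the endpoints is δ = arccos(p₁·p₂) ≈ 2.527 rad (144.8°).
Interpolate at f = 1/2 with slerp weights a = sin((1−f)δ)/sin δ ≈ 1.652, b = sin(fδ)/sin δ ≈ 1.652.
p = a·p₁ + b·p₂ ≈ (-0.223, 0.894, 0.389); φ = arcsin(p_z) ≈ 22.91°, λ = atan2(p_y, p_x) ≈ 104.03°.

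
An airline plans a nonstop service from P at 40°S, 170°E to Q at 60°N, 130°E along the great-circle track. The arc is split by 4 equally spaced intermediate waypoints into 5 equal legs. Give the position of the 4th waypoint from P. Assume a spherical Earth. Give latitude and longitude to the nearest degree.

≈ 41°N, 144°E

Convert each endpoint to a unit vector on the sphere (x = cos φ cos λ, y = cos φ sin λ, z = sin φ).
The central angle between the endpoints is δ = arccos(p₁·p₂) ≈ 1.837 rad (105.3°).
Interpolate at f = 4/5 with slerp weights a = sin((1−f)δ)/sin δ ≈ 0.372, b = sin(fδ)/sin δ ≈ 1.031.
p = a·p₁ + b·p₂ ≈ (-0.612, 0.445, 0.654); φ = arcsin(p_z) ≈ 40.83°, λ = atan2(p_y, p_x) ≈ 144.02°.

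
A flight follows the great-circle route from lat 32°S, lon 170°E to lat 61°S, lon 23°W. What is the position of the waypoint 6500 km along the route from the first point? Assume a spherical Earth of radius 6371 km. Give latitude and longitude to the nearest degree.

≈ lat 85°S, lon 97°W

Convert each endpoint to a unit vector on the sphere (x = cos φ cos λ, y = cos φ sin λ, z = sin φ).
The central angle between the endpoints is δ = arccos(p₁·p₂) ≈ 1.508 rad (86.4°). The total great-circle distance is δ·R ≈ 1.508 × 6371 ≈ 9607 km, so the target fraction is f = 6500/9607 ≈ 0.677.
Interpolate at f ≈ 0.677 with slerp weights a = sin((1−f)δ)/sin δ ≈ 0.469, b = sin(fδ)/sin δ ≈ 0.854.
p = a·p₁ + b·p₂ ≈ (-0.011, -0.093, -0.996); φ = arcsin(p_z) ≈ -84.65°, λ = atan2(p_y, p_x) ≈ -96.77°.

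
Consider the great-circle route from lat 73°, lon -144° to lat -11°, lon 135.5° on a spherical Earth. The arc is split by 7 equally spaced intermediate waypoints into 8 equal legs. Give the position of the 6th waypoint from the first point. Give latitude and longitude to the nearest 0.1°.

Convert each endpoint to a unit vector on the sphere (x = cos φ cos λ, y = cos φ sin λ, z = sin φ).
The central angle between the endpoints is δ = arccos(p₁·p₂) ≈ 1.706 rad (97.8°).
Interpolate at f = 6/8 with slerp weights a = sin((1−f)δ)/sin δ ≈ 0.418, b = sin(fδ)/sin δ ≈ 0.967.
p = a·p₁ + b·p₂ ≈ (-0.776, 0.593, 0.215); φ = arcsin(p_z) ≈ 12.41°, λ = atan2(p_y, p_x) ≈ 142.58°.

≈ lat 12.4°, lon 142.6°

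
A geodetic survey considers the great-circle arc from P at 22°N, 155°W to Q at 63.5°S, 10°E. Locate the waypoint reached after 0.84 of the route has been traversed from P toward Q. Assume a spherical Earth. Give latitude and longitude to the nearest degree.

≈ 80°S, 43°W

Convert each endpoint to a unit vector on the sphere (x = cos φ cos λ, y = cos φ sin λ, z = sin φ).
The central angle between the endpoints is δ = arccos(p₁·p₂) ≈ 2.396 rad (137.3°).
Interpolate at f = 0.84 with slerp weights a = sin((1−f)δ)/sin δ ≈ 0.552, b = sin(fδ)/sin δ ≈ 1.333.
p = a·p₁ + b·p₂ ≈ (0.122, -0.113, -0.986); φ = arcsin(p_z) ≈ -80.43°, λ = atan2(p_y, p_x) ≈ -42.74°.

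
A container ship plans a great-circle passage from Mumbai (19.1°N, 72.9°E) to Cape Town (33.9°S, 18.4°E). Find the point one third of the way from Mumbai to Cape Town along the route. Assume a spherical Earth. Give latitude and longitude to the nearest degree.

Write both endpoints as unit vectors p₁, p₂ with components (cos φ cos λ, cos φ sin λ, sin φ).
The central angle between the endpoints is δ = arccos(p₁·p₂) ≈ 1.294 rad (74.2°).
Interpolate at f = 1/3 with slerp weights a = sin((1−f)δ)/sin δ ≈ 0.790, b = sin(fδ)/sin δ ≈ 0.435.
p = a·p₁ + b·p₂ ≈ (0.562, 0.827, 0.016); φ = arcsin(p_z) ≈ 0.91°, λ = atan2(p_y, p_x) ≈ 55.82°.

≈ 1°N, 56°E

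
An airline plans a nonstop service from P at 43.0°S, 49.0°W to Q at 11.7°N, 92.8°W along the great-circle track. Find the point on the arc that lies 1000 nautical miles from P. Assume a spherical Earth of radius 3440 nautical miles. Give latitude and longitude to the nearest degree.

Convert each endpoint to a unit vector on the sphere (x = cos φ cos λ, y = cos φ sin λ, z = sin φ).
The central angle between the endpoints is δ = arccos(p₁·p₂) ≈ 1.183 rad (67.8°). The total great-circle distance is δ·R ≈ 1.183 × 3440 ≈ 4068 nmi, so the target fraction is f = 1000/4068 ≈ 0.246.
Interpolate at f ≈ 0.246 with slerp weights a = sin((1−f)δ)/sin δ ≈ 0.841, b = sin(fδ)/sin δ ≈ 0.310.
p = a·p₁ + b·p₂ ≈ (0.389, -0.767, -0.511); φ = arcsin(p_z) ≈ -30.71°, λ = atan2(p_y, p_x) ≈ -63.13°.

≈ 31°S, 63°W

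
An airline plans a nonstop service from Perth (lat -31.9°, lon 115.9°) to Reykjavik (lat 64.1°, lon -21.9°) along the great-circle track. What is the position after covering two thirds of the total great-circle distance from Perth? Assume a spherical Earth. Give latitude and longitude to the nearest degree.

From cos δ = sin φ₁ sin φ₂ + cos φ₁ cos φ₂ cos Δλ, the central angle is δ ≈ 2.419 rad (138.6°).
Interpolate at f = 2/3 with slerp weights a = sin((1−f)δ)/sin δ ≈ 1.091, b = sin(fδ)/sin δ ≈ 1.511.
p = a·p₁ + b·p₂ ≈ (0.208, 0.587, 0.782); φ = arcsin(p_z) ≈ 51.47°, λ = atan2(p_y, p_x) ≈ 70.54°.

≈ lat 51°, lon 71°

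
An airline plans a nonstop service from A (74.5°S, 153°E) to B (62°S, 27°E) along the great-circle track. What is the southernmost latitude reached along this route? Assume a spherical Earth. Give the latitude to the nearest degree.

≈ 81°S

The great circle lies in the plane with unit normal n̂ = (p₁ × p₂)/|p₁ × p₂|.
Here n̂_z ≈ -0.161; the vertex latitude is φ_max = arccos|n̂_z| ≈ 80.7°.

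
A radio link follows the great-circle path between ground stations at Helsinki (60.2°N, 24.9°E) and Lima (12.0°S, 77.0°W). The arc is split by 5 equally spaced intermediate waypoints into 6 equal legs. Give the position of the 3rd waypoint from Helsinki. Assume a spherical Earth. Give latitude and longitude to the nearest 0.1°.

Write both endpoints as unit vectors p₁, p₂ with components (cos φ cos λ, cos φ sin λ, sin φ).
The central angle between the endpoints is δ = arccos(p₁·p₂) ≈ 1.855 rad (106.3°).
Interpolate at f = 3/6 with slerp weights a = sin((1−f)δ)/sin δ ≈ 0.834, b = sin(fδ)/sin δ ≈ 0.834.
p = a·p₁ + b·p₂ ≈ (0.559, -0.620, 0.550); φ = arcsin(p_z) ≈ 33.38°, λ = atan2(p_y, p_x) ≈ -47.95°.

≈ 33.4°N, 48.0°W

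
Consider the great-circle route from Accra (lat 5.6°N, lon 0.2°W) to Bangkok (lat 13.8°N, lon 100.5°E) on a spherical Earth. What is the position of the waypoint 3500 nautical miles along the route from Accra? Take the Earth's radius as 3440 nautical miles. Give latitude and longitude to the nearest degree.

Convert each endpoint to a unit vector on the sphere (x = cos φ cos λ, y = cos φ sin λ, z = sin φ).
The central angle between the endpoints is δ = arccos(p₁·p₂) ≈ 1.728 rad (99.0°). The total great-circle distance is δ·R ≈ 1.728 × 3440 ≈ 5943 nmi, so the target fraction is f = 3500/5943 ≈ 0.589.
Interpolate at f ≈ 0.589 with slerp weights a = sin((1−f)δ)/sin δ ≈ 0.660, b = sin(fδ)/sin δ ≈ 0.861.
p = a·p₁ + b·p₂ ≈ (0.504, 0.820, 0.270); φ = arcsin(p_z) ≈ 15.66°, λ = atan2(p_y, p_x) ≈ 58.41°.

≈ lat 16°N, lon 58°E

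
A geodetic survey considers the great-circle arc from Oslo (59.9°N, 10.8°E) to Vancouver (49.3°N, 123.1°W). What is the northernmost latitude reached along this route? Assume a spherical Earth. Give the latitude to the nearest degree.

≈ 75°N

The great circle lies in the plane with unit normal n̂ = (p₁ × p₂)/|p₁ × p₂|.
Here n̂_z ≈ -0.261; the vertex latitude is φ_max = arccos|n̂_z| ≈ 74.9°.
Check via Clairaut: cos φ_max = |cos φ₁| · sin C = cos(59.9°)·sin(31.3°) ≈ 0.261, again giving ≈ 74.9°.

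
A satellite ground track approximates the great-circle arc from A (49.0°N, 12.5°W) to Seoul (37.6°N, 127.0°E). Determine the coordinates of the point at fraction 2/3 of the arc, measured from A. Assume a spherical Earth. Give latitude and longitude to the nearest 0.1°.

Write both endpoints as unit vectors p₁, p₂ with components (cos φ cos λ, cos φ sin λ, sin φ).
The central angle between the endpoints is δ = arccos(p₁·p₂) ≈ 1.506 rad (86.3°).
Interpolate at f = 2/3 with slerp weights a = sin((1−f)δ)/sin δ ≈ 0.482, b = sin(fδ)/sin δ ≈ 0.845.
p = a·p₁ + b·p₂ ≈ (-0.094, 0.466, 0.880); φ = arcsin(p_z) ≈ 61.59°, λ = atan2(p_y, p_x) ≈ 101.43°.

≈ (61.6°N, 101.4°E)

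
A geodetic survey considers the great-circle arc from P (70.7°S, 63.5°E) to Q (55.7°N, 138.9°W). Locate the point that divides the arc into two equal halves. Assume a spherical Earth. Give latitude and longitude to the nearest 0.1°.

The haversine formula gives a central angle δ ≈ 2.830 rad (162.2°) between the endpoints.
Interpolate at f = 1/2 with slerp weights a = sin((1−f)δ)/sin δ ≈ 3.223, b = sin(fδ)/sin δ ≈ 3.223.
p = a·p₁ + b·p₂ ≈ (-0.893, -0.241, -0.379); φ = arcsin(p_z) ≈ -22.30°, λ = atan2(p_y, p_x) ≈ -164.92°.

≈ (22.3°S, 164.9°W)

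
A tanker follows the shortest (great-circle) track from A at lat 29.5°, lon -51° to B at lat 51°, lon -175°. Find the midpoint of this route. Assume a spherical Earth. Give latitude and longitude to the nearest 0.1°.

≈ lat 59.9°, lon -96.2°

Write both endpoints as unit vectors p₁, p₂ with components (cos φ cos λ, cos φ sin λ, sin φ).
The central angle between the endpoints is δ = arccos(p₁·p₂) ≈ 1.494 rad (85.6°).
Interpolate at f = 1/2 with slerp weights a = sin((1−f)δ)/sin δ ≈ 0.682, b = sin(fδ)/sin δ ≈ 0.682.
p = a·p₁ + b·p₂ ≈ (-0.054, -0.498, 0.865); φ = arcsin(p_z) ≈ 59.91°, λ = atan2(p_y, p_x) ≈ -96.18°.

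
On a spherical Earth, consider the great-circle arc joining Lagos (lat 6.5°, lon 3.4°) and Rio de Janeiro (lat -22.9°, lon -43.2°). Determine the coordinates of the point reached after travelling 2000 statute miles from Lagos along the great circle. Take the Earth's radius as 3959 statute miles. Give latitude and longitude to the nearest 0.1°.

The haversine formula gives a central angle δ ≈ 0.946 rad (54.2°) between the endpoints. The total great-circle distance is δ·R ≈ 0.946 × 3959 ≈ 3746 mi, so the target fraction is f = 2000/3746 ≈ 0.534.
Interpolate at f ≈ 0.534 with slerp weights a = sin((1−f)δ)/sin δ ≈ 0.526, b = sin(fδ)/sin δ ≈ 0.597.
p = a·p₁ + b·p₂ ≈ (0.923, -0.345, -0.173); φ = arcsin(p_z) ≈ -9.94°, λ = atan2(p_y, p_x) ≈ -20.52°.

≈ lat -9.9°, lon -20.5°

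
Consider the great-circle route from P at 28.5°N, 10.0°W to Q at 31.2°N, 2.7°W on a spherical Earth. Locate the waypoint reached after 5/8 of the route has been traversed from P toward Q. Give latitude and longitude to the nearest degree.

≈ 30°N, 5°W

Write both endpoints as unit vectors p₁, p₂ with components (cos φ cos λ, cos φ sin λ, sin φ).
The central angle between the endpoints is δ = arccos(p₁·p₂) ≈ 0.120 rad (6.9°).
Interpolate at f = 5/8 with slerp weights a = sin((1−f)δ)/sin δ ≈ 0.376, b = sin(fδ)/sin δ ≈ 0.626.
p = a·p₁ + b·p₂ ≈ (0.860, -0.083, 0.504); φ = arcsin(p_z) ≈ 30.23°, λ = atan2(p_y, p_x) ≈ -5.48°.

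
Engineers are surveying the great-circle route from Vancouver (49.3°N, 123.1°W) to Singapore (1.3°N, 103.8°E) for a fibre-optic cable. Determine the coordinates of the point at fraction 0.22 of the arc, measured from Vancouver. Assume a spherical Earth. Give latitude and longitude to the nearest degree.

≈ 58°N, 164°W

Write both endpoints as unit vectors p₁, p₂ with components (cos φ cos λ, cos φ sin λ, sin φ).
The central angle between the endpoints is δ = arccos(p₁·p₂) ≈ 2.013 rad (115.4°).
Interpolate at f = 0.22 with slerp weights a = sin((1−f)δ)/sin δ ≈ 1.107, b = sin(fδ)/sin δ ≈ 0.474.
p = a·p₁ + b·p₂ ≈ (-0.507, -0.144, 0.850); φ = arcsin(p_z) ≈ 58.18°, λ = atan2(p_y, p_x) ≈ -164.15°.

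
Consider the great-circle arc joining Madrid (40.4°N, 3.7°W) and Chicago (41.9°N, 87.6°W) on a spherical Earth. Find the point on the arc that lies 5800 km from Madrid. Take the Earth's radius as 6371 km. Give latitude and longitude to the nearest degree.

The haversine formula gives a central angle δ ≈ 1.055 rad (60.5°) between the endpoints. The total great-circle distance is δ·R ≈ 1.055 × 6371 ≈ 6723 km, so the target fraction is f = 5800/6723 ≈ 0.863.
Interpolate at f ≈ 0.863 with slerp weights a = sin((1−f)δ)/sin δ ≈ 0.166, b = sin(fδ)/sin δ ≈ 0.908.
p = a·p₁ + b·p₂ ≈ (0.154, -0.683, 0.714); φ = arcsin(p_z) ≈ 45.54°, λ = atan2(p_y, p_x) ≈ -77.27°.

≈ 46°N, 77°W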